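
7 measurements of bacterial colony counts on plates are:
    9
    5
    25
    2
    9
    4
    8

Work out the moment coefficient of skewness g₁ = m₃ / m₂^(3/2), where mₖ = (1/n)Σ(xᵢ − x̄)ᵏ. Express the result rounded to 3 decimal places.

1.520

x̄ = (9 + 5 + 25 + 2 + 9 + 4 + 8) / 7 = 8.8571
deviations (xᵢ − x̄): 0.1429, -3.8571, 16.1429, -6.8571, 0.1429, -4.8571, -0.8571
Σ(xᵢ − x̄)² = 346.8571 ⇒ m₂ = 346.8571/7 = 49.55102
Σ(xᵢ − x̄)³ = 3711.6735 ⇒ m₃ = 3711.6735/7 = 530.23907
m₂^(3/2) = 49.55102^(1.5) = 348.80195
g₁ = m₃ / m₂^(3/2) = 530.23907 / 348.80195 ≈ 1.520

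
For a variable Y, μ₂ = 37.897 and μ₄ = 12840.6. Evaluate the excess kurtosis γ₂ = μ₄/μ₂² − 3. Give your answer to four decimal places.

5.9408

μ₂² = 37.897² = 1436.18261
μ₄/μ₂² = 12840.6 / 1436.18261 = 8.94079
γ₂ = 8.94079 − 3 ≈ 5.9408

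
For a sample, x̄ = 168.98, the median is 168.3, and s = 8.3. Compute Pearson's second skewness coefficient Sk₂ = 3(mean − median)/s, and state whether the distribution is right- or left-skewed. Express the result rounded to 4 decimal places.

Sk₂ = 3(168.98 − 168.3) / 8.3 = 3 × 0.6800 / 8.3
    = 2.0400 / 8.3 ≈ 0.2458
Sk₂ > 0 ⇒ mean > median ⇒ right-skewed (positive skew).

0.2458, right-skewed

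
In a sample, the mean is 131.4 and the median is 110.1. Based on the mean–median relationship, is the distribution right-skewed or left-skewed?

right-skewed

mean − median = 131.4 − 110.1 = 21.3
mean > median ⇒ the longer tail is on the right ⇒ right-skewed (positively skewed).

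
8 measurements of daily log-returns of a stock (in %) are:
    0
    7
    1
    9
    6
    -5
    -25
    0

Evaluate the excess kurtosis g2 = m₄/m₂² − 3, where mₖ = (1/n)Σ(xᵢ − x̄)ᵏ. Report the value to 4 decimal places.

1.3148

x̄ = -0.8750
Σ(xᵢ − x̄)² = 810.8750 ⇒ m₂ = 101.35938
Σ(xᵢ − x̄)⁴ = 354634.5254 ⇒ m₄ = 44329.31567
m₂² = 10273.72290
g2 = m₄/m₂² − 3 = 4.31482 − 3 ≈ 1.3148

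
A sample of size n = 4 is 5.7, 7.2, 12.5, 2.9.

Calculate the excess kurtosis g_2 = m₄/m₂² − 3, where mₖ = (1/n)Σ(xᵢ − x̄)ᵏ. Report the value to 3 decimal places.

x̄ = 7.0750
Σ(xᵢ − x̄)² = 48.7675 ⇒ m₂ = 12.19188
Σ(xᵢ − x̄)⁴ = 1173.5631 ⇒ m₄ = 293.39077
m₂² = 148.64182
g_2 = m₄/m₂² − 3 = 1.97381 − 3 ≈ -1.026

-1.026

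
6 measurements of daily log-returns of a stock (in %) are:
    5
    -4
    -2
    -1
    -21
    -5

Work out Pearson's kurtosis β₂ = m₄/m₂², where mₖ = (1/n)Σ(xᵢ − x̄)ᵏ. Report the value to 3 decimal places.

x̄ = -4.6667
Σ(xᵢ − x̄)² = 381.3333 ⇒ m₂ = 63.55556
Σ(xᵢ − x̄)⁴ = 80133.7778 ⇒ m₄ = 13355.62963
m₂² = 4039.30864
β₂ = m₄/m₂² = 13355.62963 / 4039.30864 ≈ 3.306

3.306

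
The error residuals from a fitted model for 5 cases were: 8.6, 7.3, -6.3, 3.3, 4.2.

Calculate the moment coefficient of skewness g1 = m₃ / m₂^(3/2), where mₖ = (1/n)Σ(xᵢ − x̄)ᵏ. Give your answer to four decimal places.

-1.0048

x̄ = (8.6 + 7.3 - 6.3 + 3.3 + 4.2) / 5 = 3.4200
deviations (xᵢ − x̄): 5.1800, 3.8800, -9.7200, -0.1200, 0.7800
Σ(xᵢ − x̄)² = 136.9880 ⇒ m₂ = 136.9880/5 = 27.39760
Σ(xᵢ − x̄)³ = -720.4543 ⇒ m₃ = -720.4543/5 = -144.09086
m₂^(3/2) = 27.39760^(1.5) = 143.40648
g1 = m₃ / m₂^(3/2) = -144.09086 / 143.40648 ≈ -1.0048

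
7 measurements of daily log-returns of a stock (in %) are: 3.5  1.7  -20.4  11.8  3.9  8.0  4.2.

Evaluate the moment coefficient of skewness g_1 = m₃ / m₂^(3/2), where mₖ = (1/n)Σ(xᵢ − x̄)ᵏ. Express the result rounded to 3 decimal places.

-1.569

x̄ = (3.5 + 1.7 - 20.4 + 11.8 + 3.9 + 8.0 + 4.2) / 7 = 1.8143
deviations (xᵢ − x̄): 1.6857, -0.1143, -22.2143, 9.9857, 2.0857, 6.1857, 2.3857
Σ(xᵢ − x̄)² = 644.3486 ⇒ m₂ = 644.3486/7 = 92.04980
Σ(xᵢ − x̄)³ = -9702.3380 ⇒ m₃ = -9702.3380/7 = -1386.04828
m₂^(3/2) = 92.04980^(1.5) = 883.14954
g_1 = m₃ / m₂^(3/2) = -1386.04828 / 883.14954 ≈ -1.569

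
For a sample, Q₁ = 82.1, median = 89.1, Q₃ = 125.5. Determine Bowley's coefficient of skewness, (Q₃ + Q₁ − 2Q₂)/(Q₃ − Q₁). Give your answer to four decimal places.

numerator: Q₃ + Q₁ − 2Q₂ = 125.5 + 82.1 − 2×89.1 = 29.4000
denominator: Q₃ − Q₁ = 125.5 − 82.1 = 43.4000
Bowley skewness = 29.4000 / 43.4000 ≈ 0.6774

0.6774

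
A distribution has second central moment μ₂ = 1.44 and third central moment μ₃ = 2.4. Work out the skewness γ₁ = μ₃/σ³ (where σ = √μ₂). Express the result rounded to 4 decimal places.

1.3889

σ = √μ₂ = √1.44 = 1.20000
σ³ = μ₂^(3/2) = 1.72800
γ₁ = μ₃/σ³ = 2.4 / 1.72800 ≈ 1.3889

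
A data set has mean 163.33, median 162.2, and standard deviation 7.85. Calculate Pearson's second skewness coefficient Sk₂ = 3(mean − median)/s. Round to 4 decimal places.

0.4318

Sk₂ = 3(163.33 − 162.2) / 7.85 = 3 × 1.1300 / 7.85
    = 3.3900 / 7.85 ≈ 0.4318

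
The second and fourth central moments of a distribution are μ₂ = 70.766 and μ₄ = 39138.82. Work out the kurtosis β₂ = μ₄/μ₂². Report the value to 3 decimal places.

μ₂² = 70.766² = 5007.82676
μ₄/μ₂² = 39138.82 / 5007.82676 = 7.81553
β₂ ≈ 7.816

7.816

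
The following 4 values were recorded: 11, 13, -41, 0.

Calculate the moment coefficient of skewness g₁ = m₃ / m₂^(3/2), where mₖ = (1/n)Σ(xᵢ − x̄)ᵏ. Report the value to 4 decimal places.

-0.9881

x̄ = (11 + 13 - 41 + 0) / 4 = -4.2500
deviations (xᵢ − x̄): 15.2500, 17.2500, -36.7500, 4.2500
Σ(xᵢ − x̄)² = 1898.7500 ⇒ m₂ = 1898.7500/4 = 474.68750
Σ(xᵢ − x̄)³ = -40876.8750 ⇒ m₃ = -40876.8750/4 = -10219.21875
m₂^(3/2) = 474.68750^(1.5) = 10342.17050
g₁ = m₃ / m₂^(3/2) = -10219.21875 / 10342.17050 ≈ -0.9881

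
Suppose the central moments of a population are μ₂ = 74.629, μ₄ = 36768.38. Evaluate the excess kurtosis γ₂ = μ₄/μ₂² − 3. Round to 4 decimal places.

μ₂² = 74.629² = 5569.48764
μ₄/μ₂² = 36768.38 / 5569.48764 = 6.60175
γ₂ = 6.60175 − 3 ≈ 3.6018

3.6018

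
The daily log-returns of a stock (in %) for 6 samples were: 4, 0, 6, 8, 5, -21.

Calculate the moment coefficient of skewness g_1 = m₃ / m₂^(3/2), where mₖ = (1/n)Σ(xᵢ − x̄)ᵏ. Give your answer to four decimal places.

x̄ = (4 + 0 + 6 + 8 + 5 - 21) / 6 = 0.3333
deviations (xᵢ − x̄): 3.6667, -0.3333, 5.6667, 7.6667, 4.6667, -21.3333
Σ(xᵢ − x̄)² = 581.3333 ⇒ m₂ = 581.3333/6 = 96.88889
Σ(xᵢ − x̄)³ = -8925.5556 ⇒ m₃ = -8925.5556/6 = -1487.59259
m₂^(3/2) = 96.88889^(1.5) = 953.69820
g_1 = m₃ / m₂^(3/2) = -1487.59259 / 953.69820 ≈ -1.5598

-1.5598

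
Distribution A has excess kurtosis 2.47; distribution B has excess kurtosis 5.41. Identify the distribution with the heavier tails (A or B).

B

Higher excess kurtosis ⇒ heavier tails relative to the normal distribution.
2.47 vs 5.41: the larger is 5.41, so B has heavier tails.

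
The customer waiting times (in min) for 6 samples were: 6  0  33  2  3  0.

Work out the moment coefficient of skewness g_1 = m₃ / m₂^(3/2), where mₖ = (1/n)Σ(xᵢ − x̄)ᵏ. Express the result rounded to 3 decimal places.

1.671

x̄ = (6 + 0 + 33 + 2 + 3 + 0) / 6 = 7.3333
deviations (xᵢ − x̄): -1.3333, -7.3333, 25.6667, -5.3333, -4.3333, -7.3333
Σ(xᵢ − x̄)² = 815.3333 ⇒ m₂ = 815.3333/6 = 135.88889
Σ(xᵢ − x̄)³ = 15884.4444 ⇒ m₃ = 15884.4444/6 = 2647.40741
m₂^(3/2) = 135.88889^(1.5) = 1584.07566
g_1 = m₃ / m₂^(3/2) = 2647.40741 / 1584.07566 ≈ 1.671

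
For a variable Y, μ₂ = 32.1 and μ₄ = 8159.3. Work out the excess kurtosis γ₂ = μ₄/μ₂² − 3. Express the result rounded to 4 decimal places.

4.9185

μ₂² = 32.1² = 1030.41000
μ₄/μ₂² = 8159.3 / 1030.41000 = 7.91850
γ₂ = 7.91850 − 3 ≈ 4.9185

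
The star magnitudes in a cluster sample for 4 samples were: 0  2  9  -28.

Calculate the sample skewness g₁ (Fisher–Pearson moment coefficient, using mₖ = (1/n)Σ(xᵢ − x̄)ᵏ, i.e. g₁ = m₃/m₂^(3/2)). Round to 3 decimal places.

x̄ = (0 + 2 + 9 - 28) / 4 = -4.2500
deviations (xᵢ − x̄): 4.2500, 6.2500, 13.2500, -23.7500
Σ(xᵢ − x̄)² = 796.7500 ⇒ m₂ = 796.7500/4 = 199.18750
Σ(xᵢ − x̄)³ = -10749.3750 ⇒ m₃ = -10749.3750/4 = -2687.34375
m₂^(3/2) = 199.18750^(1.5) = 2811.20891
g₁ = m₃ / m₂^(3/2) = -2687.34375 / 2811.20891 ≈ -0.956

-0.956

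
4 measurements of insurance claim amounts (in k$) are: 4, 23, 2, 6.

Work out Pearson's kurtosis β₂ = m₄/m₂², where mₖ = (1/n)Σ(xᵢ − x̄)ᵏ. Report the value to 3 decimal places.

x̄ = 8.7500
Σ(xᵢ − x̄)² = 278.7500 ⇒ m₂ = 69.68750
Σ(xᵢ − x̄)⁴ = 43876.5781 ⇒ m₄ = 10969.14453
m₂² = 4856.34766
β₂ = m₄/m₂² = 10969.14453 / 4856.34766 ≈ 2.259

2.259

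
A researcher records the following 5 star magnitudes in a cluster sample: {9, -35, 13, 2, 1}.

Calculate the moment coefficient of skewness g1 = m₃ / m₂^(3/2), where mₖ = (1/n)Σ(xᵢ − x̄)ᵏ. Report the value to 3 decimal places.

x̄ = (9 - 35 + 13 + 2 + 1) / 5 = -2.0000
deviations (xᵢ − x̄): 11.0000, -33.0000, 15.0000, 4.0000, 3.0000
Σ(xᵢ − x̄)² = 1460.0000 ⇒ m₂ = 1460.0000/5 = 292.00000
Σ(xᵢ − x̄)³ = -31140.0000 ⇒ m₃ = -31140.0000/5 = -6228.00000
m₂^(3/2) = 292.00000^(1.5) = 4989.69819
g1 = m₃ / m₂^(3/2) = -6228.00000 / 4989.69819 ≈ -1.248

-1.248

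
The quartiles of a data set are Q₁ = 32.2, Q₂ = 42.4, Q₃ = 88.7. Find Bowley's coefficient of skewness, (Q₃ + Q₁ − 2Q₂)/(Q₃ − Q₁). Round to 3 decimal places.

numerator: Q₃ + Q₁ − 2Q₂ = 88.7 + 32.2 − 2×42.4 = 36.1000
denominator: Q₃ − Q₁ = 88.7 − 32.2 = 56.5000
Bowley skewness = 36.1000 / 56.5000 ≈ 0.639

0.639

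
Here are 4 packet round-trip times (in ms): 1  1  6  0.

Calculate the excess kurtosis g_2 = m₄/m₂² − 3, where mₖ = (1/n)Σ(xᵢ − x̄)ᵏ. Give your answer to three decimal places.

-0.736

x̄ = 2.0000
Σ(xᵢ − x̄)² = 22.0000 ⇒ m₂ = 5.50000
Σ(xᵢ − x̄)⁴ = 274.0000 ⇒ m₄ = 68.50000
m₂² = 30.25000
g_2 = m₄/m₂² − 3 = 2.26446 − 3 ≈ -0.736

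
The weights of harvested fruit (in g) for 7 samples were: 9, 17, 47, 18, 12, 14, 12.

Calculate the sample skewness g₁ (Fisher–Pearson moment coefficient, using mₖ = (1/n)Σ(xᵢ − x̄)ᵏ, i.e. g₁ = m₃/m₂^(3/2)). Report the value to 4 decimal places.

x̄ = (9 + 17 + 47 + 18 + 12 + 14 + 12) / 7 = 18.4286
deviations (xᵢ − x̄): -9.4286, -1.4286, 28.5714, -0.4286, -6.4286, -4.4286, -6.4286
Σ(xᵢ − x̄)² = 1009.7143 ⇒ m₂ = 1009.7143/7 = 144.24490
Σ(xᵢ − x̄)³ = 21864.2449 ⇒ m₃ = 21864.2449/7 = 3123.46356
m₂^(3/2) = 144.24490^(1.5) = 1732.41004
g₁ = m₃ / m₂^(3/2) = 3123.46356 / 1732.41004 ≈ 1.8030

1.8030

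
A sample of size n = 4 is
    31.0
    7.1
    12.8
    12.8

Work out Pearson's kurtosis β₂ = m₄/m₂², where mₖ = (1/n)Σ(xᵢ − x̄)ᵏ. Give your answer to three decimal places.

2.197

x̄ = 15.9250
Σ(xᵢ − x̄)² = 324.6675 ⇒ m₂ = 81.16688
Σ(xᵢ − x̄)⁴ = 57901.2457 ⇒ m₄ = 14475.31143
m₂² = 6588.06160
β₂ = m₄/m₂² = 14475.31143 / 6588.06160 ≈ 2.197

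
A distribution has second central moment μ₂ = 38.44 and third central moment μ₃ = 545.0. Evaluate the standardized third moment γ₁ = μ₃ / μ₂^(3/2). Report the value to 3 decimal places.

σ = √μ₂ = √38.44 = 6.20000
σ³ = μ₂^(3/2) = 238.32800
γ₁ = μ₃/σ³ = 545.0 / 238.32800 ≈ 2.287

2.287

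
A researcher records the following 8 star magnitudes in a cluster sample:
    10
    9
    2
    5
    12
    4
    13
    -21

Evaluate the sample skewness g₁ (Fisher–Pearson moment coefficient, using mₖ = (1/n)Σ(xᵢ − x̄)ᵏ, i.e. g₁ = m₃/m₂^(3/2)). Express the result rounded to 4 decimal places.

-1.7189

x̄ = (10 + 9 + 2 + 5 + 12 + 4 + 13 - 21) / 8 = 4.2500
deviations (xᵢ − x̄): 5.7500, 4.7500, -2.2500, 0.7500, 7.7500, -0.2500, 8.7500, -25.2500
Σ(xᵢ − x̄)² = 835.5000 ⇒ m₂ = 835.5000/8 = 104.43750
Σ(xᵢ − x̄)³ = -14676.7500 ⇒ m₃ = -14676.7500/8 = -1834.59375
m₂^(3/2) = 104.43750^(1.5) = 1067.29556
g₁ = m₃ / m₂^(3/2) = -1834.59375 / 1067.29556 ≈ -1.7189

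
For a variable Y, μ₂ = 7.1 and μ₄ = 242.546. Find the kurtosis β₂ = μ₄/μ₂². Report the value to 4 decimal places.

4.8115

μ₂² = 7.1² = 50.41000
μ₄/μ₂² = 242.546 / 50.41000 = 4.81147
β₂ ≈ 4.8115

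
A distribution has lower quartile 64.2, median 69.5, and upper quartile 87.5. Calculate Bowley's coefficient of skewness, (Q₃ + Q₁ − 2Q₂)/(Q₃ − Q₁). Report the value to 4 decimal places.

0.5451

numerator: Q₃ + Q₁ − 2Q₂ = 87.5 + 64.2 − 2×69.5 = 12.7000
denominator: Q₃ − Q₁ = 87.5 − 64.2 = 23.3000
Bowley skewness = 12.7000 / 23.3000 ≈ 0.5451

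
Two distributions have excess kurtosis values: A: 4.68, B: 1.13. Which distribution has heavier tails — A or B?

A

Higher excess kurtosis ⇒ heavier tails relative to the normal distribution.
4.68 vs 1.13: the larger is 4.68, so A has heavier tails.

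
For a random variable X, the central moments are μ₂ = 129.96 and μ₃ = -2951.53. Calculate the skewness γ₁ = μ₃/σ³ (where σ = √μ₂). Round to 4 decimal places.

-1.9922

σ = √μ₂ = √129.96 = 11.40000
σ³ = μ₂^(3/2) = 1481.54400
γ₁ = μ₃/σ³ = -2951.53 / 1481.54400 ≈ -1.9922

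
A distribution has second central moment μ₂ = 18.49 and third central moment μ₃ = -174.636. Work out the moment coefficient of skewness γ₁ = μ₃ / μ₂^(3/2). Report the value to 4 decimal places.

σ = √μ₂ = √18.49 = 4.30000
σ³ = μ₂^(3/2) = 79.50700
γ₁ = μ₃/σ³ = -174.636 / 79.50700 ≈ -2.1965

-2.1965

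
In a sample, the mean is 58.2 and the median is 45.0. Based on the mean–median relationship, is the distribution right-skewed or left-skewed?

right-skewed

mean − median = 58.2 − 45.0 = 13.2
mean > median ⇒ the longer tail is on the right ⇒ right-skewed (positively skewed).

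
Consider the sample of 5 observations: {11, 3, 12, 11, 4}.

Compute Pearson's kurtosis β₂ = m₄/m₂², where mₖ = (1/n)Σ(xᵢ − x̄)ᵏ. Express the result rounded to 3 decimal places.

1.228

x̄ = 8.2000
Σ(xᵢ − x̄)² = 74.8000 ⇒ m₂ = 14.96000
Σ(xᵢ − x̄)⁴ = 1373.7760 ⇒ m₄ = 274.75520
m₂² = 223.80160
β₂ = m₄/m₂² = 274.75520 / 223.80160 ≈ 1.228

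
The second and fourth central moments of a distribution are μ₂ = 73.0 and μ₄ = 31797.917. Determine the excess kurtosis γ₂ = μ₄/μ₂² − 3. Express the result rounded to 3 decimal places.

2.967

μ₂² = 73.0² = 5329.00000
μ₄/μ₂² = 31797.917 / 5329.00000 = 5.96696
γ₂ = 5.96696 − 3 ≈ 2.967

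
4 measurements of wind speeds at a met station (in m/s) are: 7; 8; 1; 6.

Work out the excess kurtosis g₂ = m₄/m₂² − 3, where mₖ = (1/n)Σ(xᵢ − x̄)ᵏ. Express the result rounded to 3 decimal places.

x̄ = 5.5000
Σ(xᵢ − x̄)² = 29.0000 ⇒ m₂ = 7.25000
Σ(xᵢ − x̄)⁴ = 454.2500 ⇒ m₄ = 113.56250
m₂² = 52.56250
g₂ = m₄/m₂² − 3 = 2.16052 − 3 ≈ -0.839

-0.839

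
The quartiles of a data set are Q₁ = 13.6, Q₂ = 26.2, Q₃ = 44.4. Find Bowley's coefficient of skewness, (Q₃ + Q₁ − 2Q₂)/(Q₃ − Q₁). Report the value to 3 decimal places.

numerator: Q₃ + Q₁ − 2Q₂ = 44.4 + 13.6 − 2×26.2 = 5.6000
denominator: Q₃ − Q₁ = 44.4 − 13.6 = 30.8000
Bowley skewness = 5.6000 / 30.8000 ≈ 0.182

0.182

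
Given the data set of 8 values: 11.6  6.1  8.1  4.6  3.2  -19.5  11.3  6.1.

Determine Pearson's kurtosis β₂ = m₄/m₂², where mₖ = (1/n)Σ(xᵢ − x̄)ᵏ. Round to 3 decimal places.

5.185

x̄ = 3.9375
Σ(xᵢ − x̄)² = 689.8987 ⇒ m₂ = 86.23734
Σ(xᵢ − x̄)⁴ = 308478.6018 ⇒ m₄ = 38559.82523
m₂² = 7436.87946
β₂ = m₄/m₂² = 38559.82523 / 7436.87946 ≈ 5.185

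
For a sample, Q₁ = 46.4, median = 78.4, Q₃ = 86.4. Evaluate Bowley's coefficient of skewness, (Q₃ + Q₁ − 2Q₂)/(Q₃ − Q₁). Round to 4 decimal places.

numerator: Q₃ + Q₁ − 2Q₂ = 86.4 + 46.4 − 2×78.4 = -24.0000
denominator: Q₃ − Q₁ = 86.4 − 46.4 = 40.0000
Bowley skewness = -24.0000 / 40.0000 ≈ -0.6000

-0.6000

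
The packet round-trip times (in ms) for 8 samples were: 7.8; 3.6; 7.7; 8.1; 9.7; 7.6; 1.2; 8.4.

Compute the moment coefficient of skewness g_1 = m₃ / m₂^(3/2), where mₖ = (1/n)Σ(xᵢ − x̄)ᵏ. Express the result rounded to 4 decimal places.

x̄ = (7.8 + 3.6 + 7.7 + 8.1 + 9.7 + 7.6 + 1.2 + 8.4) / 8 = 6.7625
deviations (xᵢ − x̄): 1.0375, -3.1625, 0.9375, 1.3375, 2.9375, 0.8375, -5.5625, 1.6375
Σ(xᵢ − x̄)² = 56.6987 ⇒ m₂ = 56.6987/8 = 7.08734
Σ(xᵢ − x̄)³ = -169.0820 ⇒ m₃ = -169.0820/8 = -21.13525
m₂^(3/2) = 7.08734^(1.5) = 18.86797
g_1 = m₃ / m₂^(3/2) = -21.13525 / 18.86797 ≈ -1.1202

-1.1202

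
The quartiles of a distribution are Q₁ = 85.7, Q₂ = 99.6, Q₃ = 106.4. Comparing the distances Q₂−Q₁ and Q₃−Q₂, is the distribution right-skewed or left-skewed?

Q₂ − Q₁ = 13.9;  Q₃ − Q₂ = 6.8
Q₂ − Q₁ > Q₃ − Q₂ ⇒ the lower half is more spread out ⇒ left-skewed.

left-skewed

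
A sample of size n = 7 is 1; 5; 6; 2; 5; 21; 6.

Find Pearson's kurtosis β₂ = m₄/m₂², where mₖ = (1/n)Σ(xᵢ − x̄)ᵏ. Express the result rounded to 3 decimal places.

x̄ = 6.5714
Σ(xᵢ − x̄)² = 265.7143 ⇒ m₂ = 37.95918
Σ(xᵢ − x̄)⁴ = 44753.1079 ⇒ m₄ = 6393.30112
m₂² = 1440.89963
β₂ = m₄/m₂² = 6393.30112 / 1440.89963 ≈ 4.437

4.437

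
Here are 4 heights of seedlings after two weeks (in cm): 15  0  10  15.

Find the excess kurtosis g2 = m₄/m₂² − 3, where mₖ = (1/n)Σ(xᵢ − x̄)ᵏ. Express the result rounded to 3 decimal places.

x̄ = 10.0000
Σ(xᵢ − x̄)² = 150.0000 ⇒ m₂ = 37.50000
Σ(xᵢ − x̄)⁴ = 11250.0000 ⇒ m₄ = 2812.50000
m₂² = 1406.25000
g2 = m₄/m₂² − 3 = 2.00000 − 3 ≈ -1.000

-1.000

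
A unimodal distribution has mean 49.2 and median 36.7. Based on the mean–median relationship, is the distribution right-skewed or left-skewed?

mean − median = 49.2 − 36.7 = 12.5
mean > median ⇒ the longer tail is on the right ⇒ right-skewed (positively skewed).

right-skewed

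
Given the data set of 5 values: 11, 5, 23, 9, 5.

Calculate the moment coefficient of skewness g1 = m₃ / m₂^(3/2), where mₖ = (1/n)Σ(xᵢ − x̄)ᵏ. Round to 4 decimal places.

x̄ = (11 + 5 + 23 + 9 + 5) / 5 = 10.6000
deviations (xᵢ − x̄): 0.4000, -5.6000, 12.4000, -1.6000, -5.6000
Σ(xᵢ − x̄)² = 219.2000 ⇒ m₂ = 219.2000/5 = 43.84000
Σ(xᵢ − x̄)³ = 1551.3600 ⇒ m₃ = 1551.3600/5 = 310.27200
m₂^(3/2) = 43.84000^(1.5) = 290.27245
g1 = m₃ / m₂^(3/2) = 310.27200 / 290.27245 ≈ 1.0689

1.0689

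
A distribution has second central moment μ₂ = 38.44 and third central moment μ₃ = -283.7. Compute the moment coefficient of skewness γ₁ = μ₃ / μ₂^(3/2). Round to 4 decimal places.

-1.1904

σ = √μ₂ = √38.44 = 6.20000
σ³ = μ₂^(3/2) = 238.32800
γ₁ = μ₃/σ³ = -283.7 / 238.32800 ≈ -1.1904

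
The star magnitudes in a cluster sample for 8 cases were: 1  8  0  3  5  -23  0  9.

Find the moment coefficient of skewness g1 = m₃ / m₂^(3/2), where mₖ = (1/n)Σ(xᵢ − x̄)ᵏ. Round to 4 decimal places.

x̄ = (1 + 8 + 0 + 3 + 5 - 23 + 0 + 9) / 8 = 0.3750
deviations (xᵢ − x̄): 0.6250, 7.6250, -0.3750, 2.6250, 4.6250, -23.3750, -0.3750, 8.6250
Σ(xᵢ − x̄)² = 707.8750 ⇒ m₂ = 707.8750/8 = 88.48438
Σ(xᵢ − x̄)³ = -11569.7813 ⇒ m₃ = -11569.7813/8 = -1446.22266
m₂^(3/2) = 88.48438^(1.5) = 832.33830
g1 = m₃ / m₂^(3/2) = -1446.22266 / 832.33830 ≈ -1.7375

-1.7375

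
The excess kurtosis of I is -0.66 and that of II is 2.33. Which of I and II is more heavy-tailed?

II

Higher excess kurtosis ⇒ heavier tails relative to the normal distribution.
-0.66 vs 2.33: the larger is 2.33, so II has heavier tails. (II is leptokurtic — heavier-than-normal tails; the other is platykurtic.)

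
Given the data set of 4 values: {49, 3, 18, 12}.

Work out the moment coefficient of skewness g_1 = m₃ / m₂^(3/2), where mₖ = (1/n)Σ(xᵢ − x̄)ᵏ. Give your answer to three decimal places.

0.829

x̄ = (49 + 3 + 18 + 12) / 4 = 20.5000
deviations (xᵢ − x̄): 28.5000, -17.5000, -2.5000, -8.5000
Σ(xᵢ − x̄)² = 1197.0000 ⇒ m₂ = 1197.0000/4 = 299.25000
Σ(xᵢ − x̄)³ = 17160.0000 ⇒ m₃ = 17160.0000/4 = 4290.00000
m₂^(3/2) = 299.25000^(1.5) = 5176.67903
g_1 = m₃ / m₂^(3/2) = 4290.00000 / 5176.67903 ≈ 0.829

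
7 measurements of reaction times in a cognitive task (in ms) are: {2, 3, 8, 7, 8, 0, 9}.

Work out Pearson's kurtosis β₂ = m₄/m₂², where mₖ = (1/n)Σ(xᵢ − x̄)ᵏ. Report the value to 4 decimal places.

1.5157

x̄ = 5.2857
Σ(xᵢ − x̄)² = 75.4286 ⇒ m₂ = 10.77551
Σ(xᵢ − x̄)⁴ = 1231.9417 ⇒ m₄ = 175.99167
m₂² = 116.11162
β₂ = m₄/m₂² = 175.99167 / 116.11162 ≈ 1.5157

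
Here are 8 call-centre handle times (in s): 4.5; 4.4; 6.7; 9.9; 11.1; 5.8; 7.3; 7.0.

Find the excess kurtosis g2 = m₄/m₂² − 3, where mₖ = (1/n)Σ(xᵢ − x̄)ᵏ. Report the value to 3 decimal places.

x̄ = 7.0875
Σ(xᵢ − x̄)² = 39.7888 ⇒ m₂ = 4.97359
Σ(xᵢ − x̄)⁴ = 421.5500 ⇒ m₄ = 52.69374
m₂² = 24.73663
g2 = m₄/m₂² − 3 = 2.13019 − 3 ≈ -0.870

-0.870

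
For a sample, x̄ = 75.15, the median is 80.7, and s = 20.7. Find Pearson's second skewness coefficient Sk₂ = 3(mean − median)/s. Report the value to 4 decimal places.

-0.8043

Sk₂ = 3(75.15 − 80.7) / 20.7 = 3 × -5.5500 / 20.7
    = -16.6500 / 20.7 ≈ -0.8043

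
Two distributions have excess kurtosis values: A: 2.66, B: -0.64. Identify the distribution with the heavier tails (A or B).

A

Higher excess kurtosis ⇒ heavier tails relative to the normal distribution.
2.66 vs -0.64: the larger is 2.66, so A has heavier tails. (A is leptokurtic — heavier-than-normal tails; the other is platykurtic.)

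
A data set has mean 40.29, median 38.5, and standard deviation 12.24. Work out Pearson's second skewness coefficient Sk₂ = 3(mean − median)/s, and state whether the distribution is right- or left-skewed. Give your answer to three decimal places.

0.439, right-skewed

Sk₂ = 3(40.29 − 38.5) / 12.24 = 3 × 1.7900 / 12.24
    = 5.3700 / 12.24 ≈ 0.439
Sk₂ > 0 ⇒ mean > median ⇒ right-skewed (positive skew).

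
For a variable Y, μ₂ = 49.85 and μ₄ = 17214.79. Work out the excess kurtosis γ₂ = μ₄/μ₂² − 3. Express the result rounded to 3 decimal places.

μ₂² = 49.85² = 2485.02250
μ₄/μ₂² = 17214.79 / 2485.02250 = 6.92742
γ₂ = 6.92742 − 3 ≈ 3.927

3.927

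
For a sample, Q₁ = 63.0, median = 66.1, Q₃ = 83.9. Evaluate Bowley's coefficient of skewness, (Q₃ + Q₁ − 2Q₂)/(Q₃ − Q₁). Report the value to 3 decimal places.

numerator: Q₃ + Q₁ − 2Q₂ = 83.9 + 63.0 − 2×66.1 = 14.7000
denominator: Q₃ − Q₁ = 83.9 − 63.0 = 20.9000
Bowley skewness = 14.7000 / 20.9000 ≈ 0.703

0.703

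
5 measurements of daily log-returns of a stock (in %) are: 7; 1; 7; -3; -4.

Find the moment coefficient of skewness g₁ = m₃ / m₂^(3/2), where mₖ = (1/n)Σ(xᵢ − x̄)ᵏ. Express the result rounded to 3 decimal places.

x̄ = (7 + 1 + 7 - 3 - 4) / 5 = 1.6000
deviations (xᵢ − x̄): 5.4000, -0.6000, 5.4000, -4.6000, -5.6000
Σ(xᵢ − x̄)² = 111.2000 ⇒ m₂ = 111.2000/5 = 22.24000
Σ(xᵢ − x̄)³ = 41.7600 ⇒ m₃ = 41.7600/5 = 8.35200
m₂^(3/2) = 22.24000^(1.5) = 104.88229
g₁ = m₃ / m₂^(3/2) = 8.35200 / 104.88229 ≈ 0.080

0.080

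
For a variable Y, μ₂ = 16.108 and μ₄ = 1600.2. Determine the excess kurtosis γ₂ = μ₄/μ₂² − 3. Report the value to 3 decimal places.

μ₂² = 16.108² = 259.46766
μ₄/μ₂² = 1600.2 / 259.46766 = 6.16724
γ₂ = 6.16724 − 3 ≈ 3.167

3.167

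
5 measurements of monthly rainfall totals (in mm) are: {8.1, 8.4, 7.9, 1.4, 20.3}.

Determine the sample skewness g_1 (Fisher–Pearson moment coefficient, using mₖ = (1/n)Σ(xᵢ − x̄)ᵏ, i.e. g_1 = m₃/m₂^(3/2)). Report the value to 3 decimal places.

0.764

x̄ = (8.1 + 8.4 + 7.9 + 1.4 + 20.3) / 5 = 9.2200
deviations (xᵢ − x̄): -1.1200, -0.8200, -1.3200, -7.8200, 11.0800
Σ(xᵢ − x̄)² = 187.5880 ⇒ m₂ = 187.5880/5 = 37.51760
Σ(xᵢ − x̄)³ = 877.7837 ⇒ m₃ = 877.7837/5 = 175.55674
m₂^(3/2) = 37.51760^(1.5) = 229.80135
g_1 = m₃ / m₂^(3/2) = 175.55674 / 229.80135 ≈ 0.764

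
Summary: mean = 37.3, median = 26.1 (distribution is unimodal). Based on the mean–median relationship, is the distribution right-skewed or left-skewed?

mean − median = 37.3 − 26.1 = 11.2
mean > median ⇒ the longer tail is on the right ⇒ right-skewed (positively skewed).

right-skewed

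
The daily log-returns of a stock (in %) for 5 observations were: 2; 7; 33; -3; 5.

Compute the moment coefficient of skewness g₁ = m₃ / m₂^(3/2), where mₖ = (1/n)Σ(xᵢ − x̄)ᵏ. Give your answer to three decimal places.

1.227

x̄ = (2 + 7 + 33 - 3 + 5) / 5 = 8.8000
deviations (xᵢ − x̄): -6.8000, -1.8000, 24.2000, -11.8000, -3.8000
Σ(xᵢ − x̄)² = 788.8000 ⇒ m₂ = 788.8000/5 = 157.76000
Σ(xᵢ − x̄)³ = 12154.3200 ⇒ m₃ = 12154.3200/5 = 2430.86400
m₂^(3/2) = 157.76000^(1.5) = 1981.50579
g₁ = m₃ / m₂^(3/2) = 2430.86400 / 1981.50579 ≈ 1.227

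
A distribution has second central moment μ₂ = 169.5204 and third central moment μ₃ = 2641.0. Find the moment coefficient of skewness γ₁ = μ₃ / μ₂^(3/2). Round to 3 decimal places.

1.197

σ = √μ₂ = √169.5204 = 13.02000
σ³ = μ₂^(3/2) = 2207.15561
γ₁ = μ₃/σ³ = 2641.0 / 2207.15561 ≈ 1.197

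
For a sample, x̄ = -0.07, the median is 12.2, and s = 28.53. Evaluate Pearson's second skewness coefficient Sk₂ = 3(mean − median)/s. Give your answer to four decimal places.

-1.2902

Sk₂ = 3(-0.07 − 12.2) / 28.53 = 3 × -12.2700 / 28.53
    = -36.8100 / 28.53 ≈ -1.2902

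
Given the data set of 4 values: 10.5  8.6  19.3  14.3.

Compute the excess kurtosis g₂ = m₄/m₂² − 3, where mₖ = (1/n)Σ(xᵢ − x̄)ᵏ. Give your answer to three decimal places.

-1.302

x̄ = 13.1750
Σ(xᵢ − x̄)² = 66.8675 ⇒ m₂ = 16.71688
Σ(xᵢ − x̄)⁴ = 1898.3180 ⇒ m₄ = 474.57949
m₂² = 279.45391
g₂ = m₄/m₂² − 3 = 1.69824 − 3 ≈ -1.302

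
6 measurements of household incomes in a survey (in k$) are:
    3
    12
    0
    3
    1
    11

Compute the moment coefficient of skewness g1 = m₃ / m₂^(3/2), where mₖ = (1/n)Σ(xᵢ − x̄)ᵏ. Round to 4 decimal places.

0.5590

x̄ = (3 + 12 + 0 + 3 + 1 + 11) / 6 = 5.0000
deviations (xᵢ − x̄): -2.0000, 7.0000, -5.0000, -2.0000, -4.0000, 6.0000
Σ(xᵢ − x̄)² = 134.0000 ⇒ m₂ = 134.0000/6 = 22.33333
Σ(xᵢ − x̄)³ = 354.0000 ⇒ m₃ = 354.0000/6 = 59.00000
m₂^(3/2) = 22.33333^(1.5) = 105.54322
g1 = m₃ / m₂^(3/2) = 59.00000 / 105.54322 ≈ 0.5590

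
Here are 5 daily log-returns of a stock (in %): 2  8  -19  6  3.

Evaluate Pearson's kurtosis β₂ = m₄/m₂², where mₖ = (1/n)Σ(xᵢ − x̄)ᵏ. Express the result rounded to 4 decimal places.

x̄ = 0.0000
Σ(xᵢ − x̄)² = 474.0000 ⇒ m₂ = 94.80000
Σ(xᵢ − x̄)⁴ = 135810.0000 ⇒ m₄ = 27162.00000
m₂² = 8987.04000
β₂ = m₄/m₂² = 27162.00000 / 8987.04000 ≈ 3.0224

3.0224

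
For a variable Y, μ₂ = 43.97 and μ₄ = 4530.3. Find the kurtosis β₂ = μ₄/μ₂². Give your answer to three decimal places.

2.343

μ₂² = 43.97² = 1933.36090
μ₄/μ₂² = 4530.3 / 1933.36090 = 2.34323
β₂ ≈ 2.343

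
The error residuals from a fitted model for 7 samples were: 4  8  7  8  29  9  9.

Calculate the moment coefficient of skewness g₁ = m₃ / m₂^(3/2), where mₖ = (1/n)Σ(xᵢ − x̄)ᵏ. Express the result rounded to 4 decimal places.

1.8511

x̄ = (4 + 8 + 7 + 8 + 29 + 9 + 9) / 7 = 10.5714
deviations (xᵢ − x̄): -6.5714, -2.5714, -3.5714, -2.5714, 18.4286, -1.5714, -1.5714
Σ(xᵢ − x̄)² = 413.7143 ⇒ m₂ = 413.7143/7 = 59.10204
Σ(xᵢ − x̄)³ = 5887.4694 ⇒ m₃ = 5887.4694/7 = 841.06706
m₂^(3/2) = 59.10204^(1.5) = 454.36379
g₁ = m₃ / m₂^(3/2) = 841.06706 / 454.36379 ≈ 1.8511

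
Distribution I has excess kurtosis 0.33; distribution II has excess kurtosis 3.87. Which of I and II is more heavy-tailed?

II

Higher excess kurtosis ⇒ heavier tails relative to the normal distribution.
0.33 vs 3.87: the larger is 3.87, so II has heavier tails.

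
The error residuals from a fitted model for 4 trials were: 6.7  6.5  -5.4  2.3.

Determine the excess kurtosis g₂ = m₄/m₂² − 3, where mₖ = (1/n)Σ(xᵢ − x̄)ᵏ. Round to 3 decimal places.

-1.051

x̄ = 2.5250
Σ(xᵢ − x̄)² = 96.0875 ⇒ m₂ = 24.02188
Σ(xᵢ − x̄)⁴ = 4498.0355 ⇒ m₄ = 1124.50888
m₂² = 577.05048
g₂ = m₄/m₂² − 3 = 1.94872 − 3 ≈ -1.051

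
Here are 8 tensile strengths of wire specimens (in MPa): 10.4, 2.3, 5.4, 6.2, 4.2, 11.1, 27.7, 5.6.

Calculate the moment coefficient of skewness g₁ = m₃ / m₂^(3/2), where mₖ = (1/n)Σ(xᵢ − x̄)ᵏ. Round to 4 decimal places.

1.7060

x̄ = (10.4 + 2.3 + 5.4 + 6.2 + 4.2 + 11.1 + 27.7 + 5.6) / 8 = 9.1125
deviations (xᵢ − x̄): 1.2875, -6.8125, -3.7125, -2.9125, -4.9125, 1.9875, 18.5875, -3.5125
Σ(xᵢ − x̄)² = 456.2488 ⇒ m₂ = 456.2488/8 = 57.03109
Σ(xᵢ − x̄)³ = 5877.9457 ⇒ m₃ = 5877.9457/8 = 734.74321
m₂^(3/2) = 57.03109^(1.5) = 430.69274
g₁ = m₃ / m₂^(3/2) = 734.74321 / 430.69274 ≈ 1.7060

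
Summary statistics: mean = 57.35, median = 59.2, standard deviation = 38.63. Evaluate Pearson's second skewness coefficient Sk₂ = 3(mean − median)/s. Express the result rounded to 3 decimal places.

Sk₂ = 3(57.35 − 59.2) / 38.63 = 3 × -1.8500 / 38.63
    = -5.5500 / 38.63 ≈ -0.144

-0.144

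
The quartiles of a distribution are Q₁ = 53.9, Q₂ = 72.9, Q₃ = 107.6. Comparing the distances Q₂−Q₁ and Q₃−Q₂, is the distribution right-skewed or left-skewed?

right-skewed

Q₂ − Q₁ = 19.0;  Q₃ − Q₂ = 34.7
Q₃ − Q₂ > Q₂ − Q₁ ⇒ the upper half is more spread out ⇒ right-skewed.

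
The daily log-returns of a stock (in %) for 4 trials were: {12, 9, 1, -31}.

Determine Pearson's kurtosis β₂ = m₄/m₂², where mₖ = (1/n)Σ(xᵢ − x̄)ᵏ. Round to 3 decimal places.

x̄ = -2.2500
Σ(xᵢ − x̄)² = 1166.7500 ⇒ m₂ = 291.68750
Σ(xᵢ − x̄)⁴ = 740569.5781 ⇒ m₄ = 185142.39453
m₂² = 85081.59766
β₂ = m₄/m₂² = 185142.39453 / 85081.59766 ≈ 2.176

2.176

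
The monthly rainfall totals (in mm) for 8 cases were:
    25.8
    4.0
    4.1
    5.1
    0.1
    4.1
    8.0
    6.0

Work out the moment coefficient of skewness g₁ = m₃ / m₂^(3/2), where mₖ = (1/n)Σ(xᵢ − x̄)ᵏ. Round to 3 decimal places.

x̄ = (25.8 + 4.0 + 4.1 + 5.1 + 0.1 + 4.1 + 8.0 + 6.0) / 8 = 7.1500
deviations (xᵢ − x̄): 18.6500, -3.1500, -3.0500, -2.0500, -7.0500, -3.0500, 0.8500, -1.1500
Σ(xᵢ − x̄)² = 432.3000 ⇒ m₂ = 432.3000/8 = 54.03750
Σ(xᵢ − x̄)³ = 6038.9640 ⇒ m₃ = 6038.9640/8 = 754.87050
m₂^(3/2) = 54.03750^(1.5) = 397.23076
g₁ = m₃ / m₂^(3/2) = 754.87050 / 397.23076 ≈ 1.900

1.900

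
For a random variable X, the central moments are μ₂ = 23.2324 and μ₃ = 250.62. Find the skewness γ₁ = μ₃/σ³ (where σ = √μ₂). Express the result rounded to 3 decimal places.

σ = √μ₂ = √23.2324 = 4.82000
σ³ = μ₂^(3/2) = 111.98017
γ₁ = μ₃/σ³ = 250.62 / 111.98017 ≈ 2.238

2.238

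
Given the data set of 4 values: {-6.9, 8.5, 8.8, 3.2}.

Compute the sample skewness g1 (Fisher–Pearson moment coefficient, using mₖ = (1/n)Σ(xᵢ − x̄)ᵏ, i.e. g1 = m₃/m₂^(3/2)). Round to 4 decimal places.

x̄ = (-6.9 + 8.5 + 8.8 + 3.2) / 4 = 3.4000
deviations (xᵢ − x̄): -10.3000, 5.1000, 5.4000, -0.2000
Σ(xᵢ − x̄)² = 161.3000 ⇒ m₂ = 161.3000/4 = 40.32500
Σ(xᵢ − x̄)³ = -802.6200 ⇒ m₃ = -802.6200/4 = -200.65500
m₂^(3/2) = 40.32500^(1.5) = 256.07169
g1 = m₃ / m₂^(3/2) = -200.65500 / 256.07169 ≈ -0.7836

-0.7836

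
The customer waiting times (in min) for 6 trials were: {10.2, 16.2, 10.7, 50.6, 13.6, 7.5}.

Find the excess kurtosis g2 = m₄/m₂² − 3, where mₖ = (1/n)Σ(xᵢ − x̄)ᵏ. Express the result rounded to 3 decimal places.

0.958

x̄ = 18.1333
Σ(xᵢ − x̄)² = 1309.6333 ⇒ m₂ = 218.27222
Σ(xᵢ − x̄)⁴ = 1131328.8750 ⇒ m₄ = 188554.81251
m₂² = 47642.76299
g2 = m₄/m₂² − 3 = 3.95768 − 3 ≈ 0.958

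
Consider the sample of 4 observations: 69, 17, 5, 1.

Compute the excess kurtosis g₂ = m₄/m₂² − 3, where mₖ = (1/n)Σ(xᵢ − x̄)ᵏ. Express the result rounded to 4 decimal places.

x̄ = 23.0000
Σ(xᵢ − x̄)² = 2960.0000 ⇒ m₂ = 740.00000
Σ(xᵢ − x̄)⁴ = 4817984.0000 ⇒ m₄ = 1204496.00000
m₂² = 547600.00000
g₂ = m₄/m₂² − 3 = 2.19959 − 3 ≈ -0.8004

-0.8004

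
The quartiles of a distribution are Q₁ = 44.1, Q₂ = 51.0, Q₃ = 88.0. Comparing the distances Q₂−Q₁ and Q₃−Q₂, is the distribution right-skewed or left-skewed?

right-skewed

Q₂ − Q₁ = 6.9;  Q₃ − Q₂ = 37.0
Q₃ − Q₂ > Q₂ − Q₁ ⇒ the upper half is more spread out ⇒ right-skewed.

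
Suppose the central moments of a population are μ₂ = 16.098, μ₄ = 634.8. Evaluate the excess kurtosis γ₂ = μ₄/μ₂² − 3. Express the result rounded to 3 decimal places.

μ₂² = 16.098² = 259.14560
μ₄/μ₂² = 634.8 / 259.14560 = 2.44959
γ₂ = 2.44959 − 3 ≈ -0.550

-0.550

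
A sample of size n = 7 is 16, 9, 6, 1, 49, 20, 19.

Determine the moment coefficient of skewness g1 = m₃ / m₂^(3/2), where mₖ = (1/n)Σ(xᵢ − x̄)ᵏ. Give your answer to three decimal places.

x̄ = (16 + 9 + 6 + 1 + 49 + 20 + 19) / 7 = 17.1429
deviations (xᵢ − x̄): -1.1429, -8.1429, -11.1429, -16.1429, 31.8571, 2.8571, 1.8571
Σ(xᵢ − x̄)² = 1478.8571 ⇒ m₂ = 1478.8571/7 = 211.26531
Σ(xᵢ − x̄)³ = 26229.1837 ⇒ m₃ = 26229.1837/7 = 3747.02624
m₂^(3/2) = 211.26531^(1.5) = 3070.73455
g1 = m₃ / m₂^(3/2) = 3747.02624 / 3070.73455 ≈ 1.220

1.220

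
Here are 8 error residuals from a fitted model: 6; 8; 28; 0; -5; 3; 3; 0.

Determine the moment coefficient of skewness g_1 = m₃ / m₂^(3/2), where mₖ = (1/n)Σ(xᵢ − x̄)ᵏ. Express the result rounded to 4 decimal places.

x̄ = (6 + 8 + 28 + 0 - 5 + 3 + 3 + 0) / 8 = 5.3750
deviations (xᵢ − x̄): 0.6250, 2.6250, 22.6250, -5.3750, -10.3750, -2.3750, -2.3750, -5.3750
Σ(xᵢ − x̄)² = 695.8750 ⇒ m₂ = 695.8750/8 = 86.98438
Σ(xᵢ − x̄)³ = 10145.7188 ⇒ m₃ = 10145.7188/8 = 1268.21484
m₂^(3/2) = 86.98438^(1.5) = 811.26338
g_1 = m₃ / m₂^(3/2) = 1268.21484 / 811.26338 ≈ 1.5633

1.5633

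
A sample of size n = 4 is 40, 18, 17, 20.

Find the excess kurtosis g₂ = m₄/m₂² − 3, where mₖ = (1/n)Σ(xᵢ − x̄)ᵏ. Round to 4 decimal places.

x̄ = 23.7500
Σ(xᵢ − x̄)² = 356.7500 ⇒ m₂ = 89.18750
Σ(xᵢ − x̄)⁴ = 73095.8281 ⇒ m₄ = 18273.95703
m₂² = 7954.41016
g₂ = m₄/m₂² − 3 = 2.29734 − 3 ≈ -0.7027

-0.7027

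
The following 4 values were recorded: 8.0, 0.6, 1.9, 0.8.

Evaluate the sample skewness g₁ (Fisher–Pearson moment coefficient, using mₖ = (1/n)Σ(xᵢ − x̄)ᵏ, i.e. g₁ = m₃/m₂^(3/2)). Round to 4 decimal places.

1.0663

x̄ = (8.0 + 0.6 + 1.9 + 0.8) / 4 = 2.8250
deviations (xᵢ − x̄): 5.1750, -2.2250, -0.9250, -2.0250
Σ(xᵢ − x̄)² = 36.6875 ⇒ m₂ = 36.6875/4 = 9.17188
Σ(xᵢ − x̄)³ = 118.4794 ⇒ m₃ = 118.4794/4 = 29.61984
m₂^(3/2) = 9.17188^(1.5) = 27.77712
g₁ = m₃ / m₂^(3/2) = 29.61984 / 27.77712 ≈ 1.0663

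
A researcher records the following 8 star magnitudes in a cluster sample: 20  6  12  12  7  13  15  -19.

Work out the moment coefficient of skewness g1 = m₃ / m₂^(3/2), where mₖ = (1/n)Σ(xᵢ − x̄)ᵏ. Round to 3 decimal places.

x̄ = (20 + 6 + 12 + 12 + 7 + 13 + 15 - 19) / 8 = 8.2500
deviations (xᵢ − x̄): 11.7500, -2.2500, 3.7500, 3.7500, -1.2500, 4.7500, 6.7500, -27.2500
Σ(xᵢ − x̄)² = 983.5000 ⇒ m₂ = 983.5000/8 = 122.93750
Σ(xᵢ − x̄)³ = -18105.7500 ⇒ m₃ = -18105.7500/8 = -2263.21875
m₂^(3/2) = 122.93750^(1.5) = 1363.09638
g1 = m₃ / m₂^(3/2) = -2263.21875 / 1363.09638 ≈ -1.660

-1.660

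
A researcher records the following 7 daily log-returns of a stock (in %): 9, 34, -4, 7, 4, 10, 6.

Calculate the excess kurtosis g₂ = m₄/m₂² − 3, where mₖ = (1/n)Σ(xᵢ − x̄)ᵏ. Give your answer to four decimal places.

x̄ = 9.4286
Σ(xᵢ − x̄)² = 831.7143 ⇒ m₂ = 118.81633
Σ(xᵢ − x̄)⁴ = 398079.4344 ⇒ m₄ = 56868.49063
m₂² = 14117.31945
g₂ = m₄/m₂² − 3 = 4.02828 − 3 ≈ 1.0283

1.0283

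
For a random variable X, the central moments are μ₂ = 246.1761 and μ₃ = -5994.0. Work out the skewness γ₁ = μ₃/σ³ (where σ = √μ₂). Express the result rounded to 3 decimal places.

σ = √μ₂ = √246.1761 = 15.69000
σ³ = μ₂^(3/2) = 3862.50301
γ₁ = μ₃/σ³ = -5994.0 / 3862.50301 ≈ -1.552

-1.552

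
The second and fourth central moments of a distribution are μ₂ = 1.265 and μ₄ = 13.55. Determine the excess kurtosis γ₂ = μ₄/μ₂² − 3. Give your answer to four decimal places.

5.4676

μ₂² = 1.265² = 1.60022
μ₄/μ₂² = 13.55 / 1.60022 = 8.46756
γ₂ = 8.46756 − 3 ≈ 5.4676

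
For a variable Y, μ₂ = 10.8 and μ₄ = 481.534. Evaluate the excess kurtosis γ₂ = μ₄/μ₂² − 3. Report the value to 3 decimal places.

μ₂² = 10.8² = 116.64000
μ₄/μ₂² = 481.534 / 116.64000 = 4.12838
γ₂ = 4.12838 − 3 ≈ 1.128

1.128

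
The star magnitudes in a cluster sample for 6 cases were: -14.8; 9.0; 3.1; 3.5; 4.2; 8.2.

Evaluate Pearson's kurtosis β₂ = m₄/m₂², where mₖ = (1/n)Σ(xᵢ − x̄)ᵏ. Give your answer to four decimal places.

3.6573

x̄ = 2.2000
Σ(xᵢ − x̄)² = 377.7400 ⇒ m₂ = 62.95667
Σ(xᵢ − x̄)⁴ = 86974.6498 ⇒ m₄ = 14495.77497
m₂² = 3963.54188
β₂ = m₄/m₂² = 14495.77497 / 3963.54188 ≈ 3.6573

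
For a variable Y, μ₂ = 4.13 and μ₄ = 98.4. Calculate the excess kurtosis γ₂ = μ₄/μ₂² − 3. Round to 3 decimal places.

2.769

μ₂² = 4.13² = 17.05690
μ₄/μ₂² = 98.4 / 17.05690 = 5.76893
γ₂ = 5.76893 − 3 ≈ 2.769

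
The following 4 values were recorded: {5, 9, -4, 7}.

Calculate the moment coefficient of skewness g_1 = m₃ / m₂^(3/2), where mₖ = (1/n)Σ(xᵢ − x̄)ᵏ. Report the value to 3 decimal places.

x̄ = (5 + 9 - 4 + 7) / 4 = 4.2500
deviations (xᵢ − x̄): 0.7500, 4.7500, -8.2500, 2.7500
Σ(xᵢ − x̄)² = 98.7500 ⇒ m₂ = 98.7500/4 = 24.68750
Σ(xᵢ − x̄)³ = -433.1250 ⇒ m₃ = -433.1250/4 = -108.28125
m₂^(3/2) = 24.68750^(1.5) = 122.66359
g_1 = m₃ / m₂^(3/2) = -108.28125 / 122.66359 ≈ -0.883

-0.883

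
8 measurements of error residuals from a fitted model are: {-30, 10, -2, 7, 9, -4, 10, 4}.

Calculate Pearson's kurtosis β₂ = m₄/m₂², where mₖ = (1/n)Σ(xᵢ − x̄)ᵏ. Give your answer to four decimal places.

x̄ = 0.5000
Σ(xᵢ − x̄)² = 1264.0000 ⇒ m₂ = 158.00000
Σ(xᵢ − x̄)⁴ = 889259.5000 ⇒ m₄ = 111157.43750
m₂² = 24964.00000
β₂ = m₄/m₂² = 111157.43750 / 24964.00000 ≈ 4.4527

4.4527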